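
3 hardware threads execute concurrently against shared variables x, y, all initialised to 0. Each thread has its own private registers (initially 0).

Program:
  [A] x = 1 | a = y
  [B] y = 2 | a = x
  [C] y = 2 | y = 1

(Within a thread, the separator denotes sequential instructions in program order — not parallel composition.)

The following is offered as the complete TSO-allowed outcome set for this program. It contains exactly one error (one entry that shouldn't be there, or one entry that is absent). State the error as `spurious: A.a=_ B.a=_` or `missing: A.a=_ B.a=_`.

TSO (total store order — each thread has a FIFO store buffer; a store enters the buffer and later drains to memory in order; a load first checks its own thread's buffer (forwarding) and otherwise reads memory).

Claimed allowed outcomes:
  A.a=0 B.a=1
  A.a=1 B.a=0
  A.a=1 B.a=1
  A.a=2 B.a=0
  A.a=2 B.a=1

missing: A.a=0 B.a=0

outcome vector order: (A.a,B.a)
TSO (6): <0 0> <0 1> <1 0> <1 1> <2 0> <2 1>
TSO∖claimed = {<0 0>}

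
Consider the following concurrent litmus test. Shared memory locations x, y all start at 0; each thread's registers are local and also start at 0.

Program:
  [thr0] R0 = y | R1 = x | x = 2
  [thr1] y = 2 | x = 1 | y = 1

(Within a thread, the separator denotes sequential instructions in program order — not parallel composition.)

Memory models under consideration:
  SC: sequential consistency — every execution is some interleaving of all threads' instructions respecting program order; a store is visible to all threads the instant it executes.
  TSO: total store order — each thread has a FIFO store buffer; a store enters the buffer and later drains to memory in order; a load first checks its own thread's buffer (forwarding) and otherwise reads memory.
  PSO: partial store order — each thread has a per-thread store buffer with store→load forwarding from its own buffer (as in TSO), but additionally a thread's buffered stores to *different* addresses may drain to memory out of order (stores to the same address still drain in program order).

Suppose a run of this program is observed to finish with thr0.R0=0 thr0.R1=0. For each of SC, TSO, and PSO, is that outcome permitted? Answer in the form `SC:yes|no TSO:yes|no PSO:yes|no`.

outcome vector order: (thr0.R0,thr0.R1)
SC (5): 0/0; 0/1; 1/1; 2/0; 2/1
TSO (5): 0/0; 0/1; 1/1; 2/0; 2/1
PSO (6): 0/0; 0/1; 1/0; 1/1; 2/0; 2/1
target 0/0 ∈ {SC,TSO,PSO}

SC:yes TSO:yes PSO:yes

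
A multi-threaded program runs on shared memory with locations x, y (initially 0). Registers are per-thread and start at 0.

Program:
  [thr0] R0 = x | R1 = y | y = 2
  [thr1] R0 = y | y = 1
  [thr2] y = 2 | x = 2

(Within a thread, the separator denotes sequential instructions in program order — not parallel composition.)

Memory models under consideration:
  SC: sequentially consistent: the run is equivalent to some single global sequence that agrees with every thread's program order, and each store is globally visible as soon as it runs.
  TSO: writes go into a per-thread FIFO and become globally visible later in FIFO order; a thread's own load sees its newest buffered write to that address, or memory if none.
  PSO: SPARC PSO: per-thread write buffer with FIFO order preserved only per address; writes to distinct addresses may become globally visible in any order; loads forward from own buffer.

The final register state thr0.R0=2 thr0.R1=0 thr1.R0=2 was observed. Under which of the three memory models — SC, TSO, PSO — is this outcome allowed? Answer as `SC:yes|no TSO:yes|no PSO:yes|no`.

outcome vector order: (thr0.R0,thr0.R1,thr1.R0)
[SC] allowed = {0/0/0, 0/0/2, 0/1/0, 0/1/2, 0/2/0, 0/2/2, 2/1/0, 2/1/2, 2/2/0, 2/2/2}
[TSO] allowed = {0/0/0, 0/0/2, 0/1/0, 0/1/2, 0/2/0, 0/2/2, 2/1/0, 2/1/2, 2/2/0, 2/2/2}
[PSO] allowed = {0/0/0, 0/0/2, 0/1/0, 0/1/2, 0/2/0, 0/2/2, 2/0/0, 2/0/2, 2/1/0, 2/1/2, 2/2/0, 2/2/2}
target 2/0/2 ∈ {PSO}

SC:no TSO:no PSO:yes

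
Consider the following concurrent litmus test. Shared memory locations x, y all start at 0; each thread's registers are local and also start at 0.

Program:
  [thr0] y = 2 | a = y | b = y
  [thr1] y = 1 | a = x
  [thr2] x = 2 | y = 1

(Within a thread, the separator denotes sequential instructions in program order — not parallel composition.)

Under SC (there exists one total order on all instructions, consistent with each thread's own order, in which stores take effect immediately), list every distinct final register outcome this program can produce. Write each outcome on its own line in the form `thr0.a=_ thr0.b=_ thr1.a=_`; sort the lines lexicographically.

outcome vector order: (thr0.a,thr0.b,thr1.a)
|SC outcomes| = 6

thr0.a=1 thr0.b=1 thr1.a=0
thr0.a=1 thr0.b=1 thr1.a=2
thr0.a=2 thr0.b=1 thr1.a=0
thr0.a=2 thr0.b=1 thr1.a=2
thr0.a=2 thr0.b=2 thr1.a=0
thr0.a=2 thr0.b=2 thr1.a=2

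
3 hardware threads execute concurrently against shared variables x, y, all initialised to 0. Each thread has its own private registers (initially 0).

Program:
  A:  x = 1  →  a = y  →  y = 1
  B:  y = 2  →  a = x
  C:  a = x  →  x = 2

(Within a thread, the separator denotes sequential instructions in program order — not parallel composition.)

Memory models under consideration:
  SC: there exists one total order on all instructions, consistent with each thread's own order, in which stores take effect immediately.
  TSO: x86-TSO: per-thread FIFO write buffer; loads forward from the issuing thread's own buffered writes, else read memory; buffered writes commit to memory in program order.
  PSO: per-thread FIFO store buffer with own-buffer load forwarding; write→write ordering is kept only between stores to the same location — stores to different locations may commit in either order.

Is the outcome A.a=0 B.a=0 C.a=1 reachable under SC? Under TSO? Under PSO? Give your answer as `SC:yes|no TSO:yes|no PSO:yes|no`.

SC:no TSO:yes PSO:yes

outcome vector order: (A.a,B.a,C.a)
[SC] allowed = {<0 1 0>, <0 1 1>, <0 2 0>, <0 2 1>, <2 0 0>, <2 0 1>, <2 1 0>, <2 1 1>, <2 2 0>, <2 2 1>}
[TSO] allowed = {<0 0 0>, <0 0 1>, <0 1 0>, <0 1 1>, <0 2 0>, <0 2 1>, <2 0 0>, <2 0 1>, <2 1 0>, <2 1 1>, <2 2 0>, <2 2 1>}
[PSO] allowed = {<0 0 0>, <0 0 1>, <0 1 0>, <0 1 1>, <0 2 0>, <0 2 1>, <2 0 0>, <2 0 1>, <2 1 0>, <2 1 1>, <2 2 0>, <2 2 1>}
target <0 0 1> ∈ {TSO,PSO}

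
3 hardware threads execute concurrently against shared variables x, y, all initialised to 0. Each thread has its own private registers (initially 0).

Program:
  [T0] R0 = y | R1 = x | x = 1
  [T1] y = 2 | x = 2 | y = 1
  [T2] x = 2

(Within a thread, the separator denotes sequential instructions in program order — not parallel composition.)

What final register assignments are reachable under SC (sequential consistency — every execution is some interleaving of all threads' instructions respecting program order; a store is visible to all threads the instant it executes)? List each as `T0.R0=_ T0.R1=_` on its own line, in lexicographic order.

T0.R0=0 T0.R1=0
T0.R0=0 T0.R1=2
T0.R0=1 T0.R1=2
T0.R0=2 T0.R1=0
T0.R0=2 T0.R1=2

outcome vector order: (T0.R0,T0.R1)
|SC outcomes| = 5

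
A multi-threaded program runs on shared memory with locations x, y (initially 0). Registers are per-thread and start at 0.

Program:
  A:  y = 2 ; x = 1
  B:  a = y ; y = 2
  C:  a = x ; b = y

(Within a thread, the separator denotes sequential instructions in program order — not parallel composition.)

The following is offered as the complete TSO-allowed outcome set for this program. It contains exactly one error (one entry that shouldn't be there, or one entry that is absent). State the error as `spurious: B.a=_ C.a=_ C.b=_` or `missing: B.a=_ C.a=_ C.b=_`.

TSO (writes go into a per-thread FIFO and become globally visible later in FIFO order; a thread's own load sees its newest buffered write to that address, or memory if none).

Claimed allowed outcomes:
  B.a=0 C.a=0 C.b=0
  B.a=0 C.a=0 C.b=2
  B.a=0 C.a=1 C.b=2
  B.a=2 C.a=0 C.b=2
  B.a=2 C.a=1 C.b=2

outcome vector order: (B.a,C.a,C.b)
TSO (6): (0,0,0) (0,0,2) (0,1,2) (2,0,0) (2,0,2) (2,1,2)
TSO∖claimed = {(2,0,0)}

missing: B.a=2 C.a=0 C.b=0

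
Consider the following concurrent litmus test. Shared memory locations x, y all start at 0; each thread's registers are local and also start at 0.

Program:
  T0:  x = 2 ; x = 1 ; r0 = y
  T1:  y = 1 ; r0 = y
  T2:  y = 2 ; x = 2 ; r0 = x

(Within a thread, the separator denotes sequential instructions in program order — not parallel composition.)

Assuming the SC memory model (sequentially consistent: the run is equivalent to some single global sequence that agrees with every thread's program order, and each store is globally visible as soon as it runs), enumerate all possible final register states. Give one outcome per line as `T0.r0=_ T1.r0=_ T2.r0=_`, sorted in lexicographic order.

T0.r0=0 T1.r0=1 T2.r0=2
T0.r0=0 T1.r0=2 T2.r0=2
T0.r0=1 T1.r0=1 T2.r0=1
T0.r0=1 T1.r0=1 T2.r0=2
T0.r0=1 T1.r0=2 T2.r0=2
T0.r0=2 T1.r0=1 T2.r0=1
T0.r0=2 T1.r0=1 T2.r0=2
T0.r0=2 T1.r0=2 T2.r0=1
T0.r0=2 T1.r0=2 T2.r0=2

outcome vector order: (T0.r0,T1.r0,T2.r0)
|SC outcomes| = 9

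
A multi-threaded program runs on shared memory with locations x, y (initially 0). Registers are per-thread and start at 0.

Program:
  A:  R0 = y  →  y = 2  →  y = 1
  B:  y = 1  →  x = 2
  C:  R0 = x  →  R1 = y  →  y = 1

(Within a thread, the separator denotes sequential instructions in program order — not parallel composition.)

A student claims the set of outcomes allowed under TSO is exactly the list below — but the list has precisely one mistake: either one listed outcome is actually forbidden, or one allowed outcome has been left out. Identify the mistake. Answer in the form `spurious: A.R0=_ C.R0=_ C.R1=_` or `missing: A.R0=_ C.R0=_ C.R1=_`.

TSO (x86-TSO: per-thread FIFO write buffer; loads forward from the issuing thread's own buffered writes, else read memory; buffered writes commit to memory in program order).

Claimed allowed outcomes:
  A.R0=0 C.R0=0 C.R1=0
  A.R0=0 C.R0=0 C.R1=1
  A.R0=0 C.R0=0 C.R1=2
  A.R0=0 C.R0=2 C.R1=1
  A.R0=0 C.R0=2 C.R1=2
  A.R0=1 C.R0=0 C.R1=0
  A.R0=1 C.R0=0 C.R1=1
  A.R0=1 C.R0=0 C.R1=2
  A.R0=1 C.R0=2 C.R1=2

missing: A.R0=1 C.R0=2 C.R1=1

outcome vector order: (A.R0,C.R0,C.R1)
under TSO → 000; 001; 002; 021; 022; 100; 101; 102; 121; 122
TSO∖claimed = {121}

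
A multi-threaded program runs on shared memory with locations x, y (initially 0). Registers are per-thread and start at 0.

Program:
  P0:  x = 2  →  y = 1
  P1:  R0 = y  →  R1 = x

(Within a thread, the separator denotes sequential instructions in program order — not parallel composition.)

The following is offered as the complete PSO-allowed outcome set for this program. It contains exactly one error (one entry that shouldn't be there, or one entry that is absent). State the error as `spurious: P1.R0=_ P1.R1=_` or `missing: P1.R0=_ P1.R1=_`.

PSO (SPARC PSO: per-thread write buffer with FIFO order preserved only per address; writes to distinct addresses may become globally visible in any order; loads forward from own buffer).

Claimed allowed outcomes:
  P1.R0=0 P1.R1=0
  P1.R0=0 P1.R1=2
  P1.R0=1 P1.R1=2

missing: P1.R0=1 P1.R1=0

outcome vector order: (P1.R0,P1.R1)
[PSO] allowed = {00, 02, 10, 12}
PSO∖claimed = {10}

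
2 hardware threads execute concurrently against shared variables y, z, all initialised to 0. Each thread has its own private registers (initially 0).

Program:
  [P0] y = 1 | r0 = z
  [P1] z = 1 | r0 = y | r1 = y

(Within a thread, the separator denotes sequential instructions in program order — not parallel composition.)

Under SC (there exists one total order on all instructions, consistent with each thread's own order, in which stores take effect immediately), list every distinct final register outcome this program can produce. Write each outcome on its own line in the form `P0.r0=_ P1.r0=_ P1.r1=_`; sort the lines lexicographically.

P0.r0=0 P1.r0=1 P1.r1=1
P0.r0=1 P1.r0=0 P1.r1=0
P0.r0=1 P1.r0=0 P1.r1=1
P0.r0=1 P1.r0=1 P1.r1=1

outcome vector order: (P0.r0,P1.r0,P1.r1)
|SC outcomes| = 4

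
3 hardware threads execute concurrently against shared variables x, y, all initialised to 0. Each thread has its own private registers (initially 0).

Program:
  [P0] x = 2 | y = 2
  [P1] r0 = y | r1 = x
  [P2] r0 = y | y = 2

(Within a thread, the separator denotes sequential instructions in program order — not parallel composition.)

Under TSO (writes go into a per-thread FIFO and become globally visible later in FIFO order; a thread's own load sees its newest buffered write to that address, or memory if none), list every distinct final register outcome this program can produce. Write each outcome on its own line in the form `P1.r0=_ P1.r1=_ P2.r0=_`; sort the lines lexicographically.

outcome vector order: (P1.r0,P1.r1,P2.r0)
|TSO outcomes| = 7

P1.r0=0 P1.r1=0 P2.r0=0
P1.r0=0 P1.r1=0 P2.r0=2
P1.r0=0 P1.r1=2 P2.r0=0
P1.r0=0 P1.r1=2 P2.r0=2
P1.r0=2 P1.r1=0 P2.r0=0
P1.r0=2 P1.r1=2 P2.r0=0
P1.r0=2 P1.r1=2 P2.r0=2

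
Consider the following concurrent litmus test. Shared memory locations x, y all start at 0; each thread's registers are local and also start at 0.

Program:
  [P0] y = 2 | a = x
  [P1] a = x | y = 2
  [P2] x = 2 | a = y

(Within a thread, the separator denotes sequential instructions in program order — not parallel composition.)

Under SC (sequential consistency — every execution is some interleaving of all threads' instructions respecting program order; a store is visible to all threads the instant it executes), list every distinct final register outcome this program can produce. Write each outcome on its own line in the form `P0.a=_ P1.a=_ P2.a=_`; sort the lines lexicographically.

P0.a=0 P1.a=0 P2.a=2
P0.a=0 P1.a=2 P2.a=2
P0.a=2 P1.a=0 P2.a=0
P0.a=2 P1.a=0 P2.a=2
P0.a=2 P1.a=2 P2.a=0
P0.a=2 P1.a=2 P2.a=2

outcome vector order: (P0.a,P1.a,P2.a)
|SC outcomes| = 6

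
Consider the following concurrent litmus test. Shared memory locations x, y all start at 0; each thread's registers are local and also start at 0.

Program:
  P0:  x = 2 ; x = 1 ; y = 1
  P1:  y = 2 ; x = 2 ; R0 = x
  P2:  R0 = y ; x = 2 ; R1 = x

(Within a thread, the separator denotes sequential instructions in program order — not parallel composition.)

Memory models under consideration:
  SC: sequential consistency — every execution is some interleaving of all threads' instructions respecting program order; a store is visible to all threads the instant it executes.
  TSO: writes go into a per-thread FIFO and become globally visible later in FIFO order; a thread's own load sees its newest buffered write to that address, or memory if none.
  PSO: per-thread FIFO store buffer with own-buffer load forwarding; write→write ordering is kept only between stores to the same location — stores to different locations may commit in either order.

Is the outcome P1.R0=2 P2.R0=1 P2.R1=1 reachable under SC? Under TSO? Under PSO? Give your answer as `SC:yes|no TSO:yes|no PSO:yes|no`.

outcome vector order: (P1.R0,P2.R0,P2.R1)
under SC → 101; 102; 112; 121; 122; 201; 202; 212; 221; 222
under TSO → 101; 102; 112; 121; 122; 201; 202; 212; 221; 222
under PSO → 101; 102; 111; 112; 121; 122; 201; 202; 211; 212; 221; 222
target 211 ∈ {PSO}

SC:no TSO:no PSO:yes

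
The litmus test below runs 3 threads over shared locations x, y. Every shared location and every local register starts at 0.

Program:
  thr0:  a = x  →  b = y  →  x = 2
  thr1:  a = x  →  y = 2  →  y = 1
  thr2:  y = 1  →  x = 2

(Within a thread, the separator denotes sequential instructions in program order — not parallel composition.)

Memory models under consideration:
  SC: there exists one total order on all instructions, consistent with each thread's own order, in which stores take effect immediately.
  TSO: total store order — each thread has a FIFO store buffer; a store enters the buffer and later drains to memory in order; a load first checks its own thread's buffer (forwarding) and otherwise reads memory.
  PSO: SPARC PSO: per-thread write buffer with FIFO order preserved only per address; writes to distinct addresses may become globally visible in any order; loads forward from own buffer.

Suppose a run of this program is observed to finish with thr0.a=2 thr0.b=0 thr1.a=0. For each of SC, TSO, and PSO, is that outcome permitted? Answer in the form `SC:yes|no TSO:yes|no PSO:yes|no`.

SC:no TSO:no PSO:yes

outcome vector order: (thr0.a,thr0.b,thr1.a)
under SC → 0/0/0, 0/0/2, 0/1/0, 0/1/2, 0/2/0, 0/2/2, 2/1/0, 2/1/2, 2/2/0, 2/2/2
under TSO → 0/0/0, 0/0/2, 0/1/0, 0/1/2, 0/2/0, 0/2/2, 2/1/0, 2/1/2, 2/2/0, 2/2/2
under PSO → 0/0/0, 0/0/2, 0/1/0, 0/1/2, 0/2/0, 0/2/2, 2/0/0, 2/0/2, 2/1/0, 2/1/2, 2/2/0, 2/2/2
target 2/0/0 ∈ {PSO}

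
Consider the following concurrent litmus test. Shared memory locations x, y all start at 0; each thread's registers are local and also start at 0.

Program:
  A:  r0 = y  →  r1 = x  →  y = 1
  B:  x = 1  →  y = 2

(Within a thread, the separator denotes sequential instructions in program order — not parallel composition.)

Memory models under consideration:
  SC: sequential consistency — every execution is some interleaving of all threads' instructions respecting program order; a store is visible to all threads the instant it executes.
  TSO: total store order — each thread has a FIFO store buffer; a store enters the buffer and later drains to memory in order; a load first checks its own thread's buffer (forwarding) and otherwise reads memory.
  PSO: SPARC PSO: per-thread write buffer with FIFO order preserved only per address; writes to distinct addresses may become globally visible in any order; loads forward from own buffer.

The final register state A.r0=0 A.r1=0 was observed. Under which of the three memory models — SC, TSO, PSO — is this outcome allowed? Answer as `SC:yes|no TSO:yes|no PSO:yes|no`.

SC:yes TSO:yes PSO:yes

outcome vector order: (A.r0,A.r1)
SC: 3 outcomes — {0/0, 0/1, 2/1}
TSO: 3 outcomes — {0/0, 0/1, 2/1}
PSO: 4 outcomes — {0/0, 0/1, 2/0, 2/1}
target 0/0 ∈ {SC,TSO,PSO}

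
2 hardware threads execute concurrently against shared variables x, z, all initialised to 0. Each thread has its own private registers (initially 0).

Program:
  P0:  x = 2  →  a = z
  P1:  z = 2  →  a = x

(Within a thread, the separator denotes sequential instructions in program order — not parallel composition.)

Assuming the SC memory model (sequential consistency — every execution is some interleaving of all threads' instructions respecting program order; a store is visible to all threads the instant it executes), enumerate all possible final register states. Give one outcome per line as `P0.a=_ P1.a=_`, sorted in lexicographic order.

P0.a=0 P1.a=2
P0.a=2 P1.a=0
P0.a=2 P1.a=2

outcome vector order: (P0.a,P1.a)
|SC outcomes| = 3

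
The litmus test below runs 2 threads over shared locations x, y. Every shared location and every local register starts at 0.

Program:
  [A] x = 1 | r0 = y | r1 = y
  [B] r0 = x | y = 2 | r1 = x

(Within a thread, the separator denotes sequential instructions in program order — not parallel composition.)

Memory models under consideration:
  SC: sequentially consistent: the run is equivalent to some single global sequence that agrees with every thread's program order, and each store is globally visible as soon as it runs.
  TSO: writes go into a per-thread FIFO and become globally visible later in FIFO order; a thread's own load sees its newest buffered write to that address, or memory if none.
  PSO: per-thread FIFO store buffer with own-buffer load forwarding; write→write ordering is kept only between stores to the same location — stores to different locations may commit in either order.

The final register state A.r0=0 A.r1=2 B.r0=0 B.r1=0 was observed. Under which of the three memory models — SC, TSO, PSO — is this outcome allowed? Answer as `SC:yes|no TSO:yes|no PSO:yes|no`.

SC:no TSO:yes PSO:yes

outcome vector order: (A.r0,A.r1,B.r0,B.r1)
SC: 7 outcomes — {(0,0,0,1); (0,0,1,1); (0,2,0,1); (0,2,1,1); (2,2,0,0); (2,2,0,1); (2,2,1,1)}
TSO: 9 outcomes — {(0,0,0,0); (0,0,0,1); (0,0,1,1); (0,2,0,0); (0,2,0,1); (0,2,1,1); (2,2,0,0); (2,2,0,1); (2,2,1,1)}
PSO: 9 outcomes — {(0,0,0,0); (0,0,0,1); (0,0,1,1); (0,2,0,0); (0,2,0,1); (0,2,1,1); (2,2,0,0); (2,2,0,1); (2,2,1,1)}
target (0,2,0,0) ∈ {TSO,PSO}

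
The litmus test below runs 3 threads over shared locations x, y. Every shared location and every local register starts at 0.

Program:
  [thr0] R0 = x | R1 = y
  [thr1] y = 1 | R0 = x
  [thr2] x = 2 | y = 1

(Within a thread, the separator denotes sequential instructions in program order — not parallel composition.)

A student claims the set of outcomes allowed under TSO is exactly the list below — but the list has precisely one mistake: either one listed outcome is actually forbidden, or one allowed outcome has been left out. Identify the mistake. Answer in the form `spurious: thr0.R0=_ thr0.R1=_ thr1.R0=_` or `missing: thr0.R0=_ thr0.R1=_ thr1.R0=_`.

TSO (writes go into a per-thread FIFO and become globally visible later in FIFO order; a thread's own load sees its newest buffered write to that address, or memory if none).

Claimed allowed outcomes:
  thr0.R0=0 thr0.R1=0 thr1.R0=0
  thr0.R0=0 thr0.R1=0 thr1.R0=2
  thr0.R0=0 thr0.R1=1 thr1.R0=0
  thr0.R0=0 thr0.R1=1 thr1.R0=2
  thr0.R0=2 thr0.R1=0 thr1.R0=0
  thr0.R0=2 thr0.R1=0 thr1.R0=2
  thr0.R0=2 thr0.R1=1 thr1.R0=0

missing: thr0.R0=2 thr0.R1=1 thr1.R0=2

outcome vector order: (thr0.R0,thr0.R1,thr1.R0)
[TSO] allowed = {<0 0 0>; <0 0 2>; <0 1 0>; <0 1 2>; <2 0 0>; <2 0 2>; <2 1 0>; <2 1 2>}
TSO∖claimed = {<2 1 2>}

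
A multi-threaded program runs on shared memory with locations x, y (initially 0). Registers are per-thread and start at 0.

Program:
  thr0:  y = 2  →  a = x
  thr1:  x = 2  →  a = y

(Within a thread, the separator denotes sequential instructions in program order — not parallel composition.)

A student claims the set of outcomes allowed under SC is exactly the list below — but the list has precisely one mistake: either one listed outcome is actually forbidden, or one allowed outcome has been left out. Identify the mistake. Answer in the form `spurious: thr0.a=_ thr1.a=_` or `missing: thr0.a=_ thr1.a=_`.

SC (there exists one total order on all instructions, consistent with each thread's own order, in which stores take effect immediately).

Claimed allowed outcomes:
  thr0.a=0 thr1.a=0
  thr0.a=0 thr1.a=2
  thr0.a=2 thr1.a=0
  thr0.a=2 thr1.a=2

outcome vector order: (thr0.a,thr1.a)
SC (3): (0,2); (2,0); (2,2)
claimed∖SC = {(0,0)}

spurious: thr0.a=0 thr1.a=0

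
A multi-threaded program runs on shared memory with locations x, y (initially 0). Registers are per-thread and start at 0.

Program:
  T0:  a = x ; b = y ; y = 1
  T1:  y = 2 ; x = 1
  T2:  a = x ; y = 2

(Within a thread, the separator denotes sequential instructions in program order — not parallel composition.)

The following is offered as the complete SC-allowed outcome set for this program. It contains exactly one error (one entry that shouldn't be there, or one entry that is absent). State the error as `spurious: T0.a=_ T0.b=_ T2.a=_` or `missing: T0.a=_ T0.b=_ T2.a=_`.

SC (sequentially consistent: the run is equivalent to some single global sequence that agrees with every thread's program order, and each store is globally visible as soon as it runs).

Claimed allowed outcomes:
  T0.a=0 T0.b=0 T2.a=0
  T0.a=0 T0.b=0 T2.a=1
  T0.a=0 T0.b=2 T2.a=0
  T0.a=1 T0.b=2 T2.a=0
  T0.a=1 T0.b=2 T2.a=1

missing: T0.a=0 T0.b=2 T2.a=1

outcome vector order: (T0.a,T0.b,T2.a)
SC: 6 outcomes — {000; 001; 020; 021; 120; 121}
SC∖claimed = {021}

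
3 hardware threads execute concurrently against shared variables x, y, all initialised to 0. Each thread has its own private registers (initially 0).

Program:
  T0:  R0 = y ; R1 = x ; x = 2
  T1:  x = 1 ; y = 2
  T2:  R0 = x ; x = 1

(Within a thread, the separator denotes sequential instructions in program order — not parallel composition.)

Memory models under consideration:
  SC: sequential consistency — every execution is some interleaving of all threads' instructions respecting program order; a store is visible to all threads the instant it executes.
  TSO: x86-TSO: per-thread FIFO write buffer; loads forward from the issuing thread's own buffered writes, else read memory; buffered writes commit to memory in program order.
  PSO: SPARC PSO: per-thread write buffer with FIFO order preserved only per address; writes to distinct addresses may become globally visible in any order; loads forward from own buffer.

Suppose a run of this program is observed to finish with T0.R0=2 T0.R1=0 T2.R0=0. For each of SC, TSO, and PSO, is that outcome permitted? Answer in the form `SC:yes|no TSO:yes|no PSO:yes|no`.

outcome vector order: (T0.R0,T0.R1,T2.R0)
SC: 9 outcomes — {<0 0 0>, <0 0 1>, <0 0 2>, <0 1 0>, <0 1 1>, <0 1 2>, <2 1 0>, <2 1 1>, <2 1 2>}
TSO: 9 outcomes — {<0 0 0>, <0 0 1>, <0 0 2>, <0 1 0>, <0 1 1>, <0 1 2>, <2 1 0>, <2 1 1>, <2 1 2>}
PSO: 12 outcomes — {<0 0 0>, <0 0 1>, <0 0 2>, <0 1 0>, <0 1 1>, <0 1 2>, <2 0 0>, <2 0 1>, <2 0 2>, <2 1 0>, <2 1 1>, <2 1 2>}
target <2 0 0> ∈ {PSO}

SC:no TSO:no PSO:yes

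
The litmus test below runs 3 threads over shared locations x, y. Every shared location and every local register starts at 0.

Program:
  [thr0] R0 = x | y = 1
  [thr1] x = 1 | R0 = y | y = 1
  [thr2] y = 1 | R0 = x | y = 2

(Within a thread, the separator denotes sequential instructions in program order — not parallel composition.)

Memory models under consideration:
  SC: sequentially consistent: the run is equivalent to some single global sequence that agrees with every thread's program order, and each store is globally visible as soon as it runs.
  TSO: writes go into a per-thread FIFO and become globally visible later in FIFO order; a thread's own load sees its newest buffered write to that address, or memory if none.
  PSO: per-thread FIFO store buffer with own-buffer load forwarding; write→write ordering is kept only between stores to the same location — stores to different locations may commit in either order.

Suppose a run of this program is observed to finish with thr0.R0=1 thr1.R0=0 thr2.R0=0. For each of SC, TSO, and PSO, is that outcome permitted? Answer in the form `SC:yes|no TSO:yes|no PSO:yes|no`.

outcome vector order: (thr0.R0,thr1.R0,thr2.R0)
SC: 10 outcomes — {0/0/1 0/1/0 0/1/1 0/2/0 0/2/1 1/0/1 1/1/0 1/1/1 1/2/0 1/2/1}
TSO: 12 outcomes — {0/0/0 0/0/1 0/1/0 0/1/1 0/2/0 0/2/1 1/0/0 1/0/1 1/1/0 1/1/1 1/2/0 1/2/1}
PSO: 12 outcomes — {0/0/0 0/0/1 0/1/0 0/1/1 0/2/0 0/2/1 1/0/0 1/0/1 1/1/0 1/1/1 1/2/0 1/2/1}
target 1/0/0 ∈ {TSO,PSO}

SC:no TSO:yes PSO:yes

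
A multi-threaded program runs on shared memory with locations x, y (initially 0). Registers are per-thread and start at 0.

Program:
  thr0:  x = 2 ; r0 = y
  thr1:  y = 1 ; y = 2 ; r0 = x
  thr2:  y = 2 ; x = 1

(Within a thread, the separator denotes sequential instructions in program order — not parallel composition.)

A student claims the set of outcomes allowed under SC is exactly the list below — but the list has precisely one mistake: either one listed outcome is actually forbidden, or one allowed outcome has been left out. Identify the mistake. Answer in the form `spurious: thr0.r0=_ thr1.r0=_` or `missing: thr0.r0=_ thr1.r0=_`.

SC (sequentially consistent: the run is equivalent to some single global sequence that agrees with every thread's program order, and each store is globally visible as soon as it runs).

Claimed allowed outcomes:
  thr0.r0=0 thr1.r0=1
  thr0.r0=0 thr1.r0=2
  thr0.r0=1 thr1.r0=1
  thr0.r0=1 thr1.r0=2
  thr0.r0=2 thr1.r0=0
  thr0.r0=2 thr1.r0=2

missing: thr0.r0=2 thr1.r0=1

outcome vector order: (thr0.r0,thr1.r0)
SC (7): <0 1> <0 2> <1 1> <1 2> <2 0> <2 1> <2 2>
SC∖claimed = {<2 1>}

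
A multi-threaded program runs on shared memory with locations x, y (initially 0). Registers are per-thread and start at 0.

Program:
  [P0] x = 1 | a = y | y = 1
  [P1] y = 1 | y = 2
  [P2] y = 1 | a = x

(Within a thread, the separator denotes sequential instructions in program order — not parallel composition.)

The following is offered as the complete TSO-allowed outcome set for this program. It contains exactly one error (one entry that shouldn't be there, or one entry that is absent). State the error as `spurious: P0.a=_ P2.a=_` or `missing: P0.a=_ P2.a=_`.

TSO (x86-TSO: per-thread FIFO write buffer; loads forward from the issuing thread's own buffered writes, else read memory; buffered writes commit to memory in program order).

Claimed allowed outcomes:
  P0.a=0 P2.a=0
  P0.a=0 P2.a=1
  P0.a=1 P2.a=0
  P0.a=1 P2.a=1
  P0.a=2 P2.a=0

missing: P0.a=2 P2.a=1

outcome vector order: (P0.a,P2.a)
[TSO] allowed = {0/0 0/1 1/0 1/1 2/0 2/1}
TSO∖claimed = {2/1}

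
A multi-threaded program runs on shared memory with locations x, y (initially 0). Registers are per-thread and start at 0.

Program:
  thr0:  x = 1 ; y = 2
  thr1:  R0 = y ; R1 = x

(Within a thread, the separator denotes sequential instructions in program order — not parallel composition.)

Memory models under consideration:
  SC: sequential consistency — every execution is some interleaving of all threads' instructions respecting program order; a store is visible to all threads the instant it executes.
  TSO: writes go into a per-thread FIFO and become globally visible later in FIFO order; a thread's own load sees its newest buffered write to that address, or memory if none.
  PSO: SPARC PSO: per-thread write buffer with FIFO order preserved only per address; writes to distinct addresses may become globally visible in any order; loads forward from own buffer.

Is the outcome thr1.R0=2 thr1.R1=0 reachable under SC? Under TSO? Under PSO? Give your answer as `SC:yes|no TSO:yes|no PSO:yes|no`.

SC:no TSO:no PSO:yes

outcome vector order: (thr1.R0,thr1.R1)
SC (3): 00, 01, 21
TSO (3): 00, 01, 21
PSO (4): 00, 01, 20, 21
target 20 ∈ {PSO}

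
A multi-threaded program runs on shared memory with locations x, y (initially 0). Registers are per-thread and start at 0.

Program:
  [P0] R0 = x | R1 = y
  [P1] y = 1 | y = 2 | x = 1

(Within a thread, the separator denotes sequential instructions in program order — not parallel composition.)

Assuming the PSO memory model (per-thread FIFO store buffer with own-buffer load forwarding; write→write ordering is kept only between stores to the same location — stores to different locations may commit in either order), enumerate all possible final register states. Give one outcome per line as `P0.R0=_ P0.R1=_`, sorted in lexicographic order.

outcome vector order: (P0.R0,P0.R1)
|PSO outcomes| = 6

P0.R0=0 P0.R1=0
P0.R0=0 P0.R1=1
P0.R0=0 P0.R1=2
P0.R0=1 P0.R1=0
P0.R0=1 P0.R1=1
P0.R0=1 P0.R1=2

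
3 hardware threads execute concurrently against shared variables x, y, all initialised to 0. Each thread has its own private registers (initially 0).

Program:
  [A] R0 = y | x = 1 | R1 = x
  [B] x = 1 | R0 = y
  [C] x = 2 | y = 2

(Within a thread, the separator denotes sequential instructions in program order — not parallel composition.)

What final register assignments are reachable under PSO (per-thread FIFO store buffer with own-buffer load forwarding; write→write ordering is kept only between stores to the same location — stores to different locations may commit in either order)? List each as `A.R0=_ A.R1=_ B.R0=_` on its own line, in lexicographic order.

A.R0=0 A.R1=1 B.R0=0
A.R0=0 A.R1=1 B.R0=2
A.R0=0 A.R1=2 B.R0=0
A.R0=0 A.R1=2 B.R0=2
A.R0=2 A.R1=1 B.R0=0
A.R0=2 A.R1=1 B.R0=2
A.R0=2 A.R1=2 B.R0=0
A.R0=2 A.R1=2 B.R0=2

outcome vector order: (A.R0,A.R1,B.R0)
|PSO outcomes| = 8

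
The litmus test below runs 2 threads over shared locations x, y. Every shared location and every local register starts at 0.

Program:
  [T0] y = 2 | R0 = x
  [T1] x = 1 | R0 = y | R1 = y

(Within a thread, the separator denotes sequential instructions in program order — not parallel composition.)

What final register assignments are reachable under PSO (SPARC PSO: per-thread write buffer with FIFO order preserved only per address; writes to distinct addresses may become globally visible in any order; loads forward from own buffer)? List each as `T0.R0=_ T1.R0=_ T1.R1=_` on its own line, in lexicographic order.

outcome vector order: (T0.R0,T1.R0,T1.R1)
|PSO outcomes| = 6

T0.R0=0 T1.R0=0 T1.R1=0
T0.R0=0 T1.R0=0 T1.R1=2
T0.R0=0 T1.R0=2 T1.R1=2
T0.R0=1 T1.R0=0 T1.R1=0
T0.R0=1 T1.R0=0 T1.R1=2
T0.R0=1 T1.R0=2 T1.R1=2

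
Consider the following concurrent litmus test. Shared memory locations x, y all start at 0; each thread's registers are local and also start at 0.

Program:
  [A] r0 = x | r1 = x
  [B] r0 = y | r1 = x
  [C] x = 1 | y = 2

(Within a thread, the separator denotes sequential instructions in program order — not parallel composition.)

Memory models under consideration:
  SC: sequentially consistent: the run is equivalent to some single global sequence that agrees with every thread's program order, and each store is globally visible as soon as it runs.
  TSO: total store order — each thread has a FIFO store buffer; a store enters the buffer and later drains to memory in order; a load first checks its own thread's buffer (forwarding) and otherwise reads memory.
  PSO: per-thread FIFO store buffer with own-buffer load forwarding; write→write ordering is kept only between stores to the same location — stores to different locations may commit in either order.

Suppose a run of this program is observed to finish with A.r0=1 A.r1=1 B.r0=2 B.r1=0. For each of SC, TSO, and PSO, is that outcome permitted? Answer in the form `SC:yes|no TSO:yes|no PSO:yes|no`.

outcome vector order: (A.r0,A.r1,B.r0,B.r1)
under SC → <0 0 0 0>, <0 0 0 1>, <0 0 2 1>, <0 1 0 0>, <0 1 0 1>, <0 1 2 1>, <1 1 0 0>, <1 1 0 1>, <1 1 2 1>
under TSO → <0 0 0 0>, <0 0 0 1>, <0 0 2 1>, <0 1 0 0>, <0 1 0 1>, <0 1 2 1>, <1 1 0 0>, <1 1 0 1>, <1 1 2 1>
under PSO → <0 0 0 0>, <0 0 0 1>, <0 0 2 0>, <0 0 2 1>, <0 1 0 0>, <0 1 0 1>, <0 1 2 0>, <0 1 2 1>, <1 1 0 0>, <1 1 0 1>, <1 1 2 0>, <1 1 2 1>
target <1 1 2 0> ∈ {PSO}

SC:no TSO:no PSO:yes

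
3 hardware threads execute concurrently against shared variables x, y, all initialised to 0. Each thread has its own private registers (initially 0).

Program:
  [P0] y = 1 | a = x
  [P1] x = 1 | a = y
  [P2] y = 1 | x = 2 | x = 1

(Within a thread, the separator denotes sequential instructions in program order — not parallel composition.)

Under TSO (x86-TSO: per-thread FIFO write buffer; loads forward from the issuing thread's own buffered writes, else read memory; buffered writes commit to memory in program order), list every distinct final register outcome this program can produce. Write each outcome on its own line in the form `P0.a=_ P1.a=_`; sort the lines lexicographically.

outcome vector order: (P0.a,P1.a)
|TSO outcomes| = 6

P0.a=0 P1.a=0
P0.a=0 P1.a=1
P0.a=1 P1.a=0
P0.a=1 P1.a=1
P0.a=2 P1.a=0
P0.a=2 P1.a=1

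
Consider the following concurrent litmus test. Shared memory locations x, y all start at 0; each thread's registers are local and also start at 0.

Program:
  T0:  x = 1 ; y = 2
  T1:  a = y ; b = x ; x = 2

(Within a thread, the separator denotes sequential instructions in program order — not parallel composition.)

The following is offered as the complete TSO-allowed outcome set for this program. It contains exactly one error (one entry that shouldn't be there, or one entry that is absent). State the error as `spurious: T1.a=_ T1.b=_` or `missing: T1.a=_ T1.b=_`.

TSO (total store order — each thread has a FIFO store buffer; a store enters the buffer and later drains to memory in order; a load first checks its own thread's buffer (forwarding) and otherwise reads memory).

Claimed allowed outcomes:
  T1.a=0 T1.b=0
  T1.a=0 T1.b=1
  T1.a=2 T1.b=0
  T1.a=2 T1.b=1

outcome vector order: (T1.a,T1.b)
[TSO] allowed = {<0 0> <0 1> <2 1>}
claimed∖TSO = {<2 0>}

spurious: T1.a=2 T1.b=0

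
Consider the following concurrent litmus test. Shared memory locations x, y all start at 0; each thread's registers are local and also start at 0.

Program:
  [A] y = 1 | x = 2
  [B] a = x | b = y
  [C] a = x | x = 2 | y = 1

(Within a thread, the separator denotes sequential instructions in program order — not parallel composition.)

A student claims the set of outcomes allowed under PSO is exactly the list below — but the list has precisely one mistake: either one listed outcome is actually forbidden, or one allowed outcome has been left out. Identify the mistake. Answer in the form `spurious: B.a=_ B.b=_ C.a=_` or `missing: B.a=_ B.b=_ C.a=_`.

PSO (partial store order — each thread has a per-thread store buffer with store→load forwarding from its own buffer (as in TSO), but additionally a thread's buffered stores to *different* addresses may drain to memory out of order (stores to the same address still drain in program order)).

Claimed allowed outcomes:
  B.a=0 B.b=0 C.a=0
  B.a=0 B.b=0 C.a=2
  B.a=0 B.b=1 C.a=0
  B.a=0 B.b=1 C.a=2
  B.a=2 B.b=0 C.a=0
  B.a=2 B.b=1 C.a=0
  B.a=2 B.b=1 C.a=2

missing: B.a=2 B.b=0 C.a=2

outcome vector order: (B.a,B.b,C.a)
PSO: 8 outcomes — {<0 0 0>, <0 0 2>, <0 1 0>, <0 1 2>, <2 0 0>, <2 0 2>, <2 1 0>, <2 1 2>}
PSO∖claimed = {<2 0 2>}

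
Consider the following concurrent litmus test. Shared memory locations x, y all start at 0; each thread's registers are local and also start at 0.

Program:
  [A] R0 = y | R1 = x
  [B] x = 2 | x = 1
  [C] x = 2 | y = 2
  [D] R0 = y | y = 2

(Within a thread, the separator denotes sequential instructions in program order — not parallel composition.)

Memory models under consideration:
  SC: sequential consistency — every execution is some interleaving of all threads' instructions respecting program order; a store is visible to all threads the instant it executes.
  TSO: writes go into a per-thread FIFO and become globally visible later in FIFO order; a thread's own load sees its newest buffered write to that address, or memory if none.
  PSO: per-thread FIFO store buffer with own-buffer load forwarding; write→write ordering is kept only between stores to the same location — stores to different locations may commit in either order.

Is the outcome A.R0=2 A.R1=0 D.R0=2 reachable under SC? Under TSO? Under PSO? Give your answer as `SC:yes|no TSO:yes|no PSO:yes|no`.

SC:no TSO:no PSO:yes

outcome vector order: (A.R0,A.R1,D.R0)
SC (11): 000; 002; 010; 012; 020; 022; 200; 210; 212; 220; 222
TSO (11): 000; 002; 010; 012; 020; 022; 200; 210; 212; 220; 222
PSO (12): 000; 002; 010; 012; 020; 022; 200; 202; 210; 212; 220; 222
target 202 ∈ {PSO}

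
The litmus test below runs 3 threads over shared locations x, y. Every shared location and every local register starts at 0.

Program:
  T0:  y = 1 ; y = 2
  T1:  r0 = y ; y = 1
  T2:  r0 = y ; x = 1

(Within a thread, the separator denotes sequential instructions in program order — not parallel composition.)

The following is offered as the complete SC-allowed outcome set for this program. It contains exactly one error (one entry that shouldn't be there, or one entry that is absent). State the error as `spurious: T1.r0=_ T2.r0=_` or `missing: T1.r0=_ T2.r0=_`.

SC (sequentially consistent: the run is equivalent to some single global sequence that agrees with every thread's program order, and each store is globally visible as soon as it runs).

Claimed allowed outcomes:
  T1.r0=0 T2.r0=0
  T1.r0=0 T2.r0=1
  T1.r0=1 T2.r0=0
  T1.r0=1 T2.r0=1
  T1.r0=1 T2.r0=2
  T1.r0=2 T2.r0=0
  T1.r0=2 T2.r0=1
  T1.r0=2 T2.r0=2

missing: T1.r0=0 T2.r0=2

outcome vector order: (T1.r0,T2.r0)
under SC → 00 01 02 10 11 12 20 21 22
SC∖claimed = {02}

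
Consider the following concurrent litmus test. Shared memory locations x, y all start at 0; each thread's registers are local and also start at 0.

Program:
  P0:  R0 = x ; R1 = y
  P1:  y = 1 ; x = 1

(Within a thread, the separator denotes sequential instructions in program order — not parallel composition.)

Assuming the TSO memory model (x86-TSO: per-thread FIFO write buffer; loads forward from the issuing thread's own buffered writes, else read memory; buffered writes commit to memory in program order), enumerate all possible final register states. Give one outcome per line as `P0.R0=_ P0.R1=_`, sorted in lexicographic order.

P0.R0=0 P0.R1=0
P0.R0=0 P0.R1=1
P0.R0=1 P0.R1=1

outcome vector order: (P0.R0,P0.R1)
|TSO outcomes| = 3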